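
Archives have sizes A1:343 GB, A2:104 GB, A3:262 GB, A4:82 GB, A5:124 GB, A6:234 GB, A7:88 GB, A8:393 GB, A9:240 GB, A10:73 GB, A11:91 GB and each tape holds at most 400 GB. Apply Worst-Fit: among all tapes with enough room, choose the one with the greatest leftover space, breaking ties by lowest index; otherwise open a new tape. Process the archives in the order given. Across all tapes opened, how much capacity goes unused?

366

Put A1 (343 GB) in tape 1; 57 GB remain.
Put A2 (104 GB) in tape 2; 296 GB remain.
Put A3 (262 GB) in tape 2; 34 GB remain.
Put A4 (82 GB) in tape 3; 318 GB remain.
Put A5 (124 GB) in tape 3; 194 GB remain.
Put A6 (234 GB) in tape 4; 166 GB remain.
Put A7 (88 GB) in tape 3; 106 GB remain.
Put A8 (393 GB) in tape 5; 7 GB remain.
Put A9 (240 GB) in tape 6; 160 GB remain.
Put A10 (73 GB) in tape 4; 93 GB remain.
Put A11 (91 GB) in tape 6; 69 GB remain.
6 tapes × 400 GB = 2400 GB; used 2034 GB; unused 366 GB.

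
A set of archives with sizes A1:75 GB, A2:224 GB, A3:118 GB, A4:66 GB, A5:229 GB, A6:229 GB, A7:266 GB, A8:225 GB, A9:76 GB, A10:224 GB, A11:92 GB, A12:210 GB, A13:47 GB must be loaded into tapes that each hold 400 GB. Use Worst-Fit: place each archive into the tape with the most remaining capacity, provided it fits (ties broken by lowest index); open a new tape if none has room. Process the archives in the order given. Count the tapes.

tape 1: place A1 (75 GB), 325 GB left
tape 1: place A2 (224 GB), 101 GB left
tape 2: place A3 (118 GB), 282 GB left
tape 2: place A4 (66 GB), 216 GB left
tape 3: place A5 (229 GB), 171 GB left
tape 4: place A6 (229 GB), 171 GB left
tape 5: place A7 (266 GB), 134 GB left
tape 6: place A8 (225 GB), 175 GB left
tape 2: place A9 (76 GB), 140 GB left
tape 7: place A10 (224 GB), 176 GB left
tape 7: place A11 (92 GB), 84 GB left
tape 8: place A12 (210 GB), 190 GB left
tape 8: place A13 (47 GB), 143 GB left
Final tapes: [75,224] [118,66,76] [229] [229] [266] [225] [224,92] [210,47].

8 tapes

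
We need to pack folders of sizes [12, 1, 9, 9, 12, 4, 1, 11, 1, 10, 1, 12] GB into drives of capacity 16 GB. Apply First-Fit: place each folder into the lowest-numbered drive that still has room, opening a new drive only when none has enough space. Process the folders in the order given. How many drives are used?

7

12 GB → drive 1 (remaining 4 GB)
1 GB → drive 1 (remaining 3 GB)
9 GB → drive 2 (remaining 7 GB)
9 GB → drive 3 (remaining 7 GB)
12 GB → drive 4 (remaining 4 GB)
4 GB → drive 2 (remaining 3 GB)
1 GB → drive 1 (remaining 2 GB)
11 GB → drive 5 (remaining 5 GB)
1 GB → drive 1 (remaining 1 GB)
10 GB → drive 6 (remaining 6 GB)
1 GB → drive 1 (remaining 0 GB)
12 GB → drive 7 (remaining 4 GB)
Final drives: [12,1,1,1,1] [9,4] [9] [12] [11] [10] [12].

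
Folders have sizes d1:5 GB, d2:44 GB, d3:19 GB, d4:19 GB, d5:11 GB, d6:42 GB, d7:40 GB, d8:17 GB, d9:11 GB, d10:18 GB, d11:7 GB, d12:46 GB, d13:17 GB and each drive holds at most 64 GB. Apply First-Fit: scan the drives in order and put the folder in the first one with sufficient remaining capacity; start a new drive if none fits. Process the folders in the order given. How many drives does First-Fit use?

d1 (5 GB) → drive 1 (remaining 59 GB)
d2 (44 GB) → drive 1 (remaining 15 GB)
d3 (19 GB) → drive 2 (remaining 45 GB)
d4 (19 GB) → drive 2 (remaining 26 GB)
d5 (11 GB) → drive 1 (remaining 4 GB)
d6 (42 GB) → drive 3 (remaining 22 GB)
d7 (40 GB) → drive 4 (remaining 24 GB)
d8 (17 GB) → drive 2 (remaining 9 GB)
d9 (11 GB) → drive 3 (remaining 11 GB)
d10 (18 GB) → drive 4 (remaining 6 GB)
d11 (7 GB) → drive 2 (remaining 2 GB)
d12 (46 GB) → drive 5 (remaining 18 GB)
d13 (17 GB) → drive 5 (remaining 1 GB)

5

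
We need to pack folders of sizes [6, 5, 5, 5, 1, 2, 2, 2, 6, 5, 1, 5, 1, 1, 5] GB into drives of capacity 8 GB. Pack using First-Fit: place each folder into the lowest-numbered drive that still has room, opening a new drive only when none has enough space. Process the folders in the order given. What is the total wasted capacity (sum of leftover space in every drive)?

12

6 GB → drive 1 (remaining 2 GB)
5 GB → drive 2 (remaining 3 GB)
5 GB → drive 3 (remaining 3 GB)
5 GB → drive 4 (remaining 3 GB)
1 GB → drive 1 (remaining 1 GB)
2 GB → drive 2 (remaining 1 GB)
2 GB → drive 3 (remaining 1 GB)
2 GB → drive 4 (remaining 1 GB)
6 GB → drive 5 (remaining 2 GB)
5 GB → drive 6 (remaining 3 GB)
1 GB → drive 1 (remaining 0 GB)
5 GB → drive 7 (remaining 3 GB)
1 GB → drive 2 (remaining 0 GB)
1 GB → drive 3 (remaining 0 GB)
5 GB → drive 8 (remaining 3 GB)
8 drives × 8 GB = 64 GB; used 52 GB; unused 12 GB.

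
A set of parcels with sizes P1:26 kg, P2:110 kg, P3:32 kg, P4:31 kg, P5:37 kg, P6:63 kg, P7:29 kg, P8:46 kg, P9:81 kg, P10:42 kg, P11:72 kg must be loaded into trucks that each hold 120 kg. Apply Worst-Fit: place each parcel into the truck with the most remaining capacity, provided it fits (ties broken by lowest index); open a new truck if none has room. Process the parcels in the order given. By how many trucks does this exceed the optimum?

1

Worst-Fit: [26,32,31,29] [110] [37,63] [46,42] [81] [72] → 6 trucks.
Total size 569 kg; any packing needs at least ⌈569/120⌉ = 5 trucks.
An optimal packing achieves that bound: [110] [81,37] [72,46] [63,42] [32,31,29,26] → 5 trucks.
Excess: 6 − 5 = 1.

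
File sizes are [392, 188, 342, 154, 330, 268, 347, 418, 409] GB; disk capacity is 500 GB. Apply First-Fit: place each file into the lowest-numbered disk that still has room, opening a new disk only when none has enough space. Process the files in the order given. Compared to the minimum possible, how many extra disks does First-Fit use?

First-Fit: [392] [188,154] [342] [330] [268] [347] [418] [409] → 8 disks.
7 files exceed 250 GB (half the capacity), and no two of those can share a disk, so at least 7 disks are needed.
An optimal packing achieves that bound: [418] [409] [392] [347] [342,154] [330] [268,188] → 7 disks.
Excess: 8 − 7 = 1.

1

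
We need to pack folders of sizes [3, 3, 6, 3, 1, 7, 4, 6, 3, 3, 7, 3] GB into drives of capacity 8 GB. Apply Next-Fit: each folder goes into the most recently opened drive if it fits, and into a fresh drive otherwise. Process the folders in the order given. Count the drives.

9 drives

Put 3 GB in drive 1; 5 GB remain.
Put 3 GB in drive 1; 2 GB remain.
Put 6 GB in drive 2; 2 GB remain.
Put 3 GB in drive 3; 5 GB remain.
Put 1 GB in drive 3; 4 GB remain.
Put 7 GB in drive 4; 1 GB remain.
Put 4 GB in drive 5; 4 GB remain.
Put 6 GB in drive 6; 2 GB remain.
Put 3 GB in drive 7; 5 GB remain.
Put 3 GB in drive 7; 2 GB remain.
Put 7 GB in drive 8; 1 GB remain.
Put 3 GB in drive 9; 5 GB remain.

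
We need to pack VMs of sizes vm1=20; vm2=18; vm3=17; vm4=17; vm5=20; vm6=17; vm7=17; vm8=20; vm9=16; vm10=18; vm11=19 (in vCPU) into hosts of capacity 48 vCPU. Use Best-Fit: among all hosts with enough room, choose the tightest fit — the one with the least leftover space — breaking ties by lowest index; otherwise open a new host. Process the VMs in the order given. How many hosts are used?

Put vm1 (20 vCPU) in host 1; 28 vCPU remain.
Put vm2 (18 vCPU) in host 1; 10 vCPU remain.
Put vm3 (17 vCPU) in host 2; 31 vCPU remain.
Put vm4 (17 vCPU) in host 2; 14 vCPU remain.
Put vm5 (20 vCPU) in host 3; 28 vCPU remain.
Put vm6 (17 vCPU) in host 3; 11 vCPU remain.
Put vm7 (17 vCPU) in host 4; 31 vCPU remain.
Put vm8 (20 vCPU) in host 4; 11 vCPU remain.
Put vm9 (16 vCPU) in host 5; 32 vCPU remain.
Put vm10 (18 vCPU) in host 5; 14 vCPU remain.
Put vm11 (19 vCPU) in host 6; 29 vCPU remain.
Final hosts: [20,18] [17,17] [20,17] [17,20] [16,18] [19].

6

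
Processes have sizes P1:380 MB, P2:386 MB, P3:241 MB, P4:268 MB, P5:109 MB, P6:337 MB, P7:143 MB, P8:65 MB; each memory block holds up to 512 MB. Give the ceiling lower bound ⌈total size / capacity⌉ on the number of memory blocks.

4

Total size = 380 + 386 + 241 + 268 + 109 + 337 + 143 + 65 = 1929 MB.
⌈1929 / 512⌉ = 4.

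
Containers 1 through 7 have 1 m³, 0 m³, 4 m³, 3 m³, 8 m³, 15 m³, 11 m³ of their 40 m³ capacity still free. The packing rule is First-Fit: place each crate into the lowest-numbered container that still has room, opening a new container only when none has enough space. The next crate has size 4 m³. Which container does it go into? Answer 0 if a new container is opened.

3

Containers with room: container 3 (4 m³), container 5 (8 m³), container 6 (15 m³), container 7 (11 m³).
The first with room is container 3.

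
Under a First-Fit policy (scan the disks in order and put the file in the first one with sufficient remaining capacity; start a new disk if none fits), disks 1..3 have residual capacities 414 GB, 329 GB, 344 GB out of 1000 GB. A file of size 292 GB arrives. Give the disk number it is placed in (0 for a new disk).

1

Disks with room: disk 1 (414 GB), disk 2 (329 GB), disk 3 (344 GB).
The first with room is disk 1.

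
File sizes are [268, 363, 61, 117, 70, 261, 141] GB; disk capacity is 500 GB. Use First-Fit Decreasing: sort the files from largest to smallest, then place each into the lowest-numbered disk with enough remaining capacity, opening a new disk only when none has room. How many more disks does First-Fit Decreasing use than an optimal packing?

0

First-Fit Decreasing: [363,117] [268,141,70] [261,61] → 3 disks.
Total size 1281 GB; any packing needs at least ⌈1281/500⌉ = 3 disks.
So 3 is already optimal.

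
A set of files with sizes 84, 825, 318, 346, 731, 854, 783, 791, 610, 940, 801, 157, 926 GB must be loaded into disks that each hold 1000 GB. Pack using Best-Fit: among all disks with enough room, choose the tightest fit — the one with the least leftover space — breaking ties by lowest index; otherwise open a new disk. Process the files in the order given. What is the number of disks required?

10

Put 84 GB in disk 1; 916 GB remain.
Put 825 GB in disk 1; 91 GB remain.
Put 318 GB in disk 2; 682 GB remain.
Put 346 GB in disk 2; 336 GB remain.
Put 731 GB in disk 3; 269 GB remain.
Put 854 GB in disk 4; 146 GB remain.
Put 783 GB in disk 5; 217 GB remain.
Put 791 GB in disk 6; 209 GB remain.
Put 610 GB in disk 7; 390 GB remain.
Put 940 GB in disk 8; 60 GB remain.
Put 801 GB in disk 9; 199 GB remain.
Put 157 GB in disk 9; 42 GB remain.
Put 926 GB in disk 10; 74 GB remain.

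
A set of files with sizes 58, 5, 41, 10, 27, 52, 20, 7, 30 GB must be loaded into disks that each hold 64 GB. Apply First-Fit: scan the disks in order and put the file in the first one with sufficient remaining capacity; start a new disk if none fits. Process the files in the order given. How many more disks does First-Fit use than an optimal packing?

1

First-Fit: [58,5] [41,10,7] [27,20] [52] [30] → 5 disks.
Total size 250 GB; any packing needs at least ⌈250/64⌉ = 4 disks.
An optimal packing achieves that bound: [58,5] [52,10] [41,20] [30,27,7] → 4 disks.
Excess: 5 − 4 = 1.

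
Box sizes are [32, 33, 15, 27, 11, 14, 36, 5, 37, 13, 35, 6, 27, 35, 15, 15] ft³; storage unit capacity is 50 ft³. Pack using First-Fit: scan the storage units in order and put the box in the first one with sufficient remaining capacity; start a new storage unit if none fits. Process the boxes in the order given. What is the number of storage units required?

storage unit 1: place 32 ft³, 18 ft³ left
storage unit 2: place 33 ft³, 17 ft³ left
storage unit 1: place 15 ft³, 3 ft³ left
storage unit 3: place 27 ft³, 23 ft³ left
storage unit 2: place 11 ft³, 6 ft³ left
storage unit 3: place 14 ft³, 9 ft³ left
storage unit 4: place 36 ft³, 14 ft³ left
storage unit 2: place 5 ft³, 1 ft³ left
storage unit 5: place 37 ft³, 13 ft³ left
storage unit 4: place 13 ft³, 1 ft³ left
storage unit 6: place 35 ft³, 15 ft³ left
storage unit 3: place 6 ft³, 3 ft³ left
storage unit 7: place 27 ft³, 23 ft³ left
storage unit 8: place 35 ft³, 15 ft³ left
storage unit 6: place 15 ft³, 0 ft³ left
storage unit 7: place 15 ft³, 8 ft³ left

8 storage units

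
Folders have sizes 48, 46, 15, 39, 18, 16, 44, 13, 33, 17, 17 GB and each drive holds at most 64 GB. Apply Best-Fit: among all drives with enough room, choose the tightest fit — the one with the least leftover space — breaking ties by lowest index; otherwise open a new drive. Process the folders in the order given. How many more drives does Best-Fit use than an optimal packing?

Best-Fit: [48,15] [46,18] [39,16] [44,13] [33,17] [17] → 6 drives.
Total size 306 GB; any packing needs at least ⌈306/64⌉ = 5 drives.
An optimal packing achieves that bound: [48,16] [46,18] [44,17] [39,17] [33,15,13] → 5 drives.
Excess: 6 − 5 = 1.

1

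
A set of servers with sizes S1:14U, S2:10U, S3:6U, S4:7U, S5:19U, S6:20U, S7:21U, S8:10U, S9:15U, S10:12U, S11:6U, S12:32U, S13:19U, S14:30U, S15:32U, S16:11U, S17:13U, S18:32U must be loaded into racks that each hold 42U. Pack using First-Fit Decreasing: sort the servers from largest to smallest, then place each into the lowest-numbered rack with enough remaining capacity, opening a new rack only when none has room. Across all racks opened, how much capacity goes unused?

27

Sorted descending: 32, 32, 32, 30, 21, 20, 19, 19, 15, 14, 13, 12, 11, 10, 10, 7, 6, 6.
rack 1: place 32U, 10U left
rack 2: place 32U, 10U left
rack 3: place 32U, 10U left
rack 4: place 30U, 12U left
rack 5: place 21U, 21U left
rack 5: place 20U, 1U left
rack 6: place 19U, 23U left
rack 6: place 19U, 4U left
rack 7: place 15U, 27U left
rack 7: place 14U, 13U left
rack 7: place 13U, 0U left
rack 4: place 12U, 0U left
rack 8: place 11U, 31U left
rack 1: place 10U, 0U left
rack 2: place 10U, 0U left
rack 3: place 7U, 3U left
rack 8: place 6U, 25U left
rack 8: place 6U, 19U left
8 racks × 42U = 336U; used 309U; unused 27U.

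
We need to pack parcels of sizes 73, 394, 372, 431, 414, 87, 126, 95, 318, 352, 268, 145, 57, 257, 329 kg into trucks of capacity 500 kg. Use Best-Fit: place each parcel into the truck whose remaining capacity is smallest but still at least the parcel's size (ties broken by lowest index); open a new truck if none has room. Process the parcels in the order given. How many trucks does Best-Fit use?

73 kg → truck 1 (remaining 427 kg)
394 kg → truck 1 (remaining 33 kg)
372 kg → truck 2 (remaining 128 kg)
431 kg → truck 3 (remaining 69 kg)
414 kg → truck 4 (remaining 86 kg)
87 kg → truck 2 (remaining 41 kg)
126 kg → truck 5 (remaining 374 kg)
95 kg → truck 5 (remaining 279 kg)
318 kg → truck 6 (remaining 182 kg)
352 kg → truck 7 (remaining 148 kg)
268 kg → truck 5 (remaining 11 kg)
145 kg → truck 7 (remaining 3 kg)
57 kg → truck 3 (remaining 12 kg)
257 kg → truck 8 (remaining 243 kg)
329 kg → truck 9 (remaining 171 kg)
Final trucks: [73,394] [372,87] [431,57] [414] [126,95,268] [318] [352,145] [257] [329].

9 trucks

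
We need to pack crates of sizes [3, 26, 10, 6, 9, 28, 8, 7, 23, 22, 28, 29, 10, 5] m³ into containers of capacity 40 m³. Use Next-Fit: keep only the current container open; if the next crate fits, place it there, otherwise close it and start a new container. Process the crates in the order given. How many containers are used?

8

Put 3 m³ in container 1; 37 m³ remain.
Put 26 m³ in container 1; 11 m³ remain.
Put 10 m³ in container 1; 1 m³ remain.
Put 6 m³ in container 2; 34 m³ remain.
Put 9 m³ in container 2; 25 m³ remain.
Put 28 m³ in container 3; 12 m³ remain.
Put 8 m³ in container 3; 4 m³ remain.
Put 7 m³ in container 4; 33 m³ remain.
Put 23 m³ in container 4; 10 m³ remain.
Put 22 m³ in container 5; 18 m³ remain.
Put 28 m³ in container 6; 12 m³ remain.
Put 29 m³ in container 7; 11 m³ remain.
Put 10 m³ in container 7; 1 m³ remain.
Put 5 m³ in container 8; 35 m³ remain.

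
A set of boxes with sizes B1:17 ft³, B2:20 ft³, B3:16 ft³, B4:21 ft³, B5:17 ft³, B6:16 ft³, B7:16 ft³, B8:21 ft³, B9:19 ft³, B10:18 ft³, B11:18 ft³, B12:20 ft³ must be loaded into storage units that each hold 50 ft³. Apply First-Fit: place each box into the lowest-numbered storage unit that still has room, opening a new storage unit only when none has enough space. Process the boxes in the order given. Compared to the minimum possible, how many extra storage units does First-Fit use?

1

First-Fit: [17,20] [16,21] [17,16,16] [21,19] [18,18] [20] → 6 storage units.
Total size 219 ft³; any packing needs at least ⌈219/50⌉ = 5 storage units.
An optimal packing achieves that bound: [21,21] [20,20] [19,18] [18,16,16] [17,17,16] → 5 storage units.
Excess: 6 − 5 = 1.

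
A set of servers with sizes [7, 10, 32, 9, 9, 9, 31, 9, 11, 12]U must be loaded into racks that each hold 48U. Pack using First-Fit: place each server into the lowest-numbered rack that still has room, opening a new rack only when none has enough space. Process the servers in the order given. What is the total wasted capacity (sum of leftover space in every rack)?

53

Put 7U in rack 1; 41U remain.
Put 10U in rack 1; 31U remain.
Put 32U in rack 2; 16U remain.
Put 9U in rack 1; 22U remain.
Put 9U in rack 1; 13U remain.
Put 9U in rack 1; 4U remain.
Put 31U in rack 3; 17U remain.
Put 9U in rack 2; 7U remain.
Put 11U in rack 3; 6U remain.
Put 12U in rack 4; 36U remain.
4 racks × 48U = 192U; used 139U; unused 53U.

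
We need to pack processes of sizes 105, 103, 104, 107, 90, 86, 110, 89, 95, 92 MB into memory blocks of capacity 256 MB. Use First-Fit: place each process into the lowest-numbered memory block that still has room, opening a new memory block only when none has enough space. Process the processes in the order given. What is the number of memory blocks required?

5

105 MB → memory block 1 (remaining 151 MB)
103 MB → memory block 1 (remaining 48 MB)
104 MB → memory block 2 (remaining 152 MB)
107 MB → memory block 2 (remaining 45 MB)
90 MB → memory block 3 (remaining 166 MB)
86 MB → memory block 3 (remaining 80 MB)
110 MB → memory block 4 (remaining 146 MB)
89 MB → memory block 4 (remaining 57 MB)
95 MB → memory block 5 (remaining 161 MB)
92 MB → memory block 5 (remaining 69 MB)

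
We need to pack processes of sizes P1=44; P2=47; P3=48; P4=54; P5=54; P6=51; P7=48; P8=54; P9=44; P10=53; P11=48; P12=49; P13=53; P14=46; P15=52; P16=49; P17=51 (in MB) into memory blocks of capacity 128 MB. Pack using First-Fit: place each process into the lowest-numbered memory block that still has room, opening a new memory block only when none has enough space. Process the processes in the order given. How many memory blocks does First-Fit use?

P1 (44 MB) → memory block 1 (remaining 84 MB)
P2 (47 MB) → memory block 1 (remaining 37 MB)
P3 (48 MB) → memory block 2 (remaining 80 MB)
P4 (54 MB) → memory block 2 (remaining 26 MB)
P5 (54 MB) → memory block 3 (remaining 74 MB)
P6 (51 MB) → memory block 3 (remaining 23 MB)
P7 (48 MB) → memory block 4 (remaining 80 MB)
P8 (54 MB) → memory block 4 (remaining 26 MB)
P9 (44 MB) → memory block 5 (remaining 84 MB)
P10 (53 MB) → memory block 5 (remaining 31 MB)
P11 (48 MB) → memory block 6 (remaining 80 MB)
P12 (49 MB) → memory block 6 (remaining 31 MB)
P13 (53 MB) → memory block 7 (remaining 75 MB)
P14 (46 MB) → memory block 7 (remaining 29 MB)
P15 (52 MB) → memory block 8 (remaining 76 MB)
P16 (49 MB) → memory block 8 (remaining 27 MB)
P17 (51 MB) → memory block 9 (remaining 77 MB)

9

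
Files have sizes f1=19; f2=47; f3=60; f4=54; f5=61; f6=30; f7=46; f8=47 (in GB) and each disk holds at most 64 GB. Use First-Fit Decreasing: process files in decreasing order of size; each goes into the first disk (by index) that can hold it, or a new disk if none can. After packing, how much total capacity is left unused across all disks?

84

Sorted descending: 61, 60, 54, 47, 47, 46, 30, 19.
Put 61 GB in disk 1; 3 GB remain.
Put 60 GB in disk 2; 4 GB remain.
Put 54 GB in disk 3; 10 GB remain.
Put 47 GB in disk 4; 17 GB remain.
Put 47 GB in disk 5; 17 GB remain.
Put 46 GB in disk 6; 18 GB remain.
Put 30 GB in disk 7; 34 GB remain.
Put 19 GB in disk 7; 15 GB remain.
7 disks × 64 GB = 448 GB; used 364 GB; unused 84 GB.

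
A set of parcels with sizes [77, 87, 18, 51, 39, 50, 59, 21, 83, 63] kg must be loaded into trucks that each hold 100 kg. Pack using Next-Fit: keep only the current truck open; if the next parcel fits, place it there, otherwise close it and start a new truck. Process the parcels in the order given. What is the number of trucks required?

7

77 kg → truck 1 (remaining 23 kg)
87 kg → truck 2 (remaining 13 kg)
18 kg → truck 3 (remaining 82 kg)
51 kg → truck 3 (remaining 31 kg)
39 kg → truck 4 (remaining 61 kg)
50 kg → truck 4 (remaining 11 kg)
59 kg → truck 5 (remaining 41 kg)
21 kg → truck 5 (remaining 20 kg)
83 kg → truck 6 (remaining 17 kg)
63 kg → truck 7 (remaining 37 kg)
Final trucks: [77] [87] [18,51] [39,50] [59,21] [83] [63].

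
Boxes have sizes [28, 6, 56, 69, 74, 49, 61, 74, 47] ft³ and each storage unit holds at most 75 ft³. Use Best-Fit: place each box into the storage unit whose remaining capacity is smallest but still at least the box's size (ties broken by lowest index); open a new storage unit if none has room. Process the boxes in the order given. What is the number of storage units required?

8

storage unit 1: place 28 ft³, 47 ft³ left
storage unit 1: place 6 ft³, 41 ft³ left
storage unit 2: place 56 ft³, 19 ft³ left
storage unit 3: place 69 ft³, 6 ft³ left
storage unit 4: place 74 ft³, 1 ft³ left
storage unit 5: place 49 ft³, 26 ft³ left
storage unit 6: place 61 ft³, 14 ft³ left
storage unit 7: place 74 ft³, 1 ft³ left
storage unit 8: place 47 ft³, 28 ft³ left
Final storage units: [28,6] [56] [69] [74] [49] [61] [74] [47].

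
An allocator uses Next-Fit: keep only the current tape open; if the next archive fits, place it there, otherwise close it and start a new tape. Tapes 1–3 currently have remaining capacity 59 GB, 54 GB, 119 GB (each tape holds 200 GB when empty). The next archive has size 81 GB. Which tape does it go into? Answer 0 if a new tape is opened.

Next-Fit only looks at tape 3, which has 119 GB free.
81 GB fits there.

3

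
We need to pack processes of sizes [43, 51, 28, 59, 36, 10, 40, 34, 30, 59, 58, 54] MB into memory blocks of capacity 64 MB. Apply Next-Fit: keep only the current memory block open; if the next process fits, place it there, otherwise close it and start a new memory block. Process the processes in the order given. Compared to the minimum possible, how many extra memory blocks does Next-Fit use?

1

Next-Fit: [43] [51] [28] [59] [36,10] [40] [34,30] [59] [58] [54] → 10 memory blocks.
9 processes exceed 32 MB (half the capacity), and no two of those can share a memory block, so at least 9 memory blocks are needed.
An optimal packing achieves that bound: [59] [59] [58] [54,10] [51] [43] [40] [36,28] [34,30] → 9 memory blocks.
Excess: 10 − 9 = 1.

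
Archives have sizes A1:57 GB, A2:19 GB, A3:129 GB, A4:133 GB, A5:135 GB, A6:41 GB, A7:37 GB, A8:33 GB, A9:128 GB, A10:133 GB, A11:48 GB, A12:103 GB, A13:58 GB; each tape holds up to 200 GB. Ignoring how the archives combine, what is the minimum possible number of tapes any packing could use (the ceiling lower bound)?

6

Total size = 57 + 19 + 129 + 133 + 135 + 41 + 37 + 33 + 128 + 133 + 48 + 103 + 58 = 1054 GB.
⌈1054 / 200⌉ = 6.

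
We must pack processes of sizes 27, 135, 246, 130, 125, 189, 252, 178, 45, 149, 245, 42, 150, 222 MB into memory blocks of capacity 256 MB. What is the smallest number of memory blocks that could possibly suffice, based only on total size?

9

Total size = 27 + 135 + 246 + 130 + 125 + 189 + 252 + 178 + 45 + 149 + 245 + 42 + 150 + 222 = 2135 MB.
⌈2135 / 256⌉ = 9.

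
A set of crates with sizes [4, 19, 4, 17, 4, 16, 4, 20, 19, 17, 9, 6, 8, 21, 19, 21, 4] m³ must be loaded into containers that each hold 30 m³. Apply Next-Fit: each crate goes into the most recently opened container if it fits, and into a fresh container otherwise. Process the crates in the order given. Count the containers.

10 containers

container 1: place 4 m³, 26 m³ left
container 1: place 19 m³, 7 m³ left
container 1: place 4 m³, 3 m³ left
container 2: place 17 m³, 13 m³ left
container 2: place 4 m³, 9 m³ left
container 3: place 16 m³, 14 m³ left
container 3: place 4 m³, 10 m³ left
container 4: place 20 m³, 10 m³ left
container 5: place 19 m³, 11 m³ left
container 6: place 17 m³, 13 m³ left
container 6: place 9 m³, 4 m³ left
container 7: place 6 m³, 24 m³ left
container 7: place 8 m³, 16 m³ left
container 8: place 21 m³, 9 m³ left
container 9: place 19 m³, 11 m³ left
container 10: place 21 m³, 9 m³ left
container 10: place 4 m³, 5 m³ left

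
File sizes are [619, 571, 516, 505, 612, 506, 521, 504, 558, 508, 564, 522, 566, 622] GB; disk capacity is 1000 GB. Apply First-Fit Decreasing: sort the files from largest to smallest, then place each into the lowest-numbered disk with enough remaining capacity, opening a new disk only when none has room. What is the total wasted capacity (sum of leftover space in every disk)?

Sorted descending: 622, 619, 612, 571, 566, 564, 558, 522, 521, 516, 508, 506, 505, 504.
disk 1: place 622 GB, 378 GB left
disk 2: place 619 GB, 381 GB left
disk 3: place 612 GB, 388 GB left
disk 4: place 571 GB, 429 GB left
disk 5: place 566 GB, 434 GB left
disk 6: place 564 GB, 436 GB left
disk 7: place 558 GB, 442 GB left
disk 8: place 522 GB, 478 GB left
disk 9: place 521 GB, 479 GB left
disk 10: place 516 GB, 484 GB left
disk 11: place 508 GB, 492 GB left
disk 12: place 506 GB, 494 GB left
disk 13: place 505 GB, 495 GB left
disk 14: place 504 GB, 496 GB left
14 disks × 1000 GB = 14000 GB; used 7694 GB; unused 6306 GB.

6306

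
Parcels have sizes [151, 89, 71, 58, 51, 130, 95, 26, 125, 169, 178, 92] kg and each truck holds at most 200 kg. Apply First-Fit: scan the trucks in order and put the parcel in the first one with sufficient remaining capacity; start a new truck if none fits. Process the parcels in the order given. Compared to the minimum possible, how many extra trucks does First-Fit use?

1

First-Fit: [151,26] [89,71] [58,51] [130] [95,92] [125] [169] [178] → 8 trucks.
Total size 1235 kg; any packing needs at least ⌈1235/200⌉ = 7 trucks.
An optimal packing achieves that bound: [178] [169,26] [151] [130,58] [125,71] [95,92] [89,51] → 7 trucks.
Excess: 8 − 7 = 1.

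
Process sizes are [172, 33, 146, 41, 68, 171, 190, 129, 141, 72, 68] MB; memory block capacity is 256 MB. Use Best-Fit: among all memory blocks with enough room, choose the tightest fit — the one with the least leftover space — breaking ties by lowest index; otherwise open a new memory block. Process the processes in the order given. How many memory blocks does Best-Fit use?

6

memory block 1: place 172 MB, 84 MB left
memory block 1: place 33 MB, 51 MB left
memory block 2: place 146 MB, 110 MB left
memory block 1: place 41 MB, 10 MB left
memory block 2: place 68 MB, 42 MB left
memory block 3: place 171 MB, 85 MB left
memory block 4: place 190 MB, 66 MB left
memory block 5: place 129 MB, 127 MB left
memory block 6: place 141 MB, 115 MB left
memory block 3: place 72 MB, 13 MB left
memory block 6: place 68 MB, 47 MB left
Final memory blocks: [172,33,41] [146,68] [171,72] [190] [129] [141,68].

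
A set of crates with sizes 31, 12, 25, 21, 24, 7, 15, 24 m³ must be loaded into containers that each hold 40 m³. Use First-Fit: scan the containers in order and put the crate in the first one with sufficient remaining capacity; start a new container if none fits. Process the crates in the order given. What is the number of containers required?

container 1: place 31 m³, 9 m³ left
container 2: place 12 m³, 28 m³ left
container 2: place 25 m³, 3 m³ left
container 3: place 21 m³, 19 m³ left
container 4: place 24 m³, 16 m³ left
container 1: place 7 m³, 2 m³ left
container 3: place 15 m³, 4 m³ left
container 5: place 24 m³, 16 m³ left
Final containers: [31,7] [12,25] [21,15] [24] [24].

5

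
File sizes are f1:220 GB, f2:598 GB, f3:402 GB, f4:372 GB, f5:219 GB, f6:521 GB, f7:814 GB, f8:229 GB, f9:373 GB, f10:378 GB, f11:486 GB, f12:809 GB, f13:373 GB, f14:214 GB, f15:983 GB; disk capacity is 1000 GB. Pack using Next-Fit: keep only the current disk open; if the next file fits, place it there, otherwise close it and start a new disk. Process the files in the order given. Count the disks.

9 disks

disk 1: place f1 (220 GB), 780 GB left
disk 1: place f2 (598 GB), 182 GB left
disk 2: place f3 (402 GB), 598 GB left
disk 2: place f4 (372 GB), 226 GB left
disk 2: place f5 (219 GB), 7 GB left
disk 3: place f6 (521 GB), 479 GB left
disk 4: place f7 (814 GB), 186 GB left
disk 5: place f8 (229 GB), 771 GB left
disk 5: place f9 (373 GB), 398 GB left
disk 5: place f10 (378 GB), 20 GB left
disk 6: place f11 (486 GB), 514 GB left
disk 7: place f12 (809 GB), 191 GB left
disk 8: place f13 (373 GB), 627 GB left
disk 8: place f14 (214 GB), 413 GB left
disk 9: place f15 (983 GB), 17 GB left
Final disks: [220,598] [402,372,219] [521] [814] [229,373,378] [486] [809] [373,214] [983].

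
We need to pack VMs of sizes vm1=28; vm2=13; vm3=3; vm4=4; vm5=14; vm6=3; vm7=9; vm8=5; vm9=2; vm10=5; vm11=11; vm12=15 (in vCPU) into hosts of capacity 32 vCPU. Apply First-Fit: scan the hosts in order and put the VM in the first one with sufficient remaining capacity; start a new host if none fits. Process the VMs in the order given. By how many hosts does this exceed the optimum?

0

First-Fit: [28,3] [13,4,14] [3,9,5,2,5] [11,15] → 4 hosts.
Total size 112 vCPU; any packing needs at least ⌈112/32⌉ = 4 hosts.
So 4 is already optimal.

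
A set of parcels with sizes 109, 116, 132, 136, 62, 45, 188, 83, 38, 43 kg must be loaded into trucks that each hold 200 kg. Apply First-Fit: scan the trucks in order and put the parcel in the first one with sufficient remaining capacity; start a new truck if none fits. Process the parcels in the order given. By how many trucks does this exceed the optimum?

1

First-Fit: [109,62] [116,45,38] [132,43] [136] [188] [83] → 6 trucks.
Total size 952 kg; any packing needs at least ⌈952/200⌉ = 5 trucks.
An optimal packing achieves that bound: [188] [136,62] [132,45] [116,83] [109,43,38] → 5 trucks.
Excess: 6 − 5 = 1.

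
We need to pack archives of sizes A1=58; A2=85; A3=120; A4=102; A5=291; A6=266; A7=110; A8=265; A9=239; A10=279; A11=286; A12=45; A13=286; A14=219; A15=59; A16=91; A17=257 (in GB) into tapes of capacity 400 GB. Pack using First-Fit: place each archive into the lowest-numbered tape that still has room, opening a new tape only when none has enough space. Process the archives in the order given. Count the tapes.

10 tapes

A1 (58 GB) → tape 1 (remaining 342 GB)
A2 (85 GB) → tape 1 (remaining 257 GB)
A3 (120 GB) → tape 1 (remaining 137 GB)
A4 (102 GB) → tape 1 (remaining 35 GB)
A5 (291 GB) → tape 2 (remaining 109 GB)
A6 (266 GB) → tape 3 (remaining 134 GB)
A7 (110 GB) → tape 3 (remaining 24 GB)
A8 (265 GB) → tape 4 (remaining 135 GB)
A9 (239 GB) → tape 5 (remaining 161 GB)
A10 (279 GB) → tape 6 (remaining 121 GB)
A11 (286 GB) → tape 7 (remaining 114 GB)
A12 (45 GB) → tape 2 (remaining 64 GB)
A13 (286 GB) → tape 8 (remaining 114 GB)
A14 (219 GB) → tape 9 (remaining 181 GB)
A15 (59 GB) → tape 2 (remaining 5 GB)
A16 (91 GB) → tape 4 (remaining 44 GB)
A17 (257 GB) → tape 10 (remaining 143 GB)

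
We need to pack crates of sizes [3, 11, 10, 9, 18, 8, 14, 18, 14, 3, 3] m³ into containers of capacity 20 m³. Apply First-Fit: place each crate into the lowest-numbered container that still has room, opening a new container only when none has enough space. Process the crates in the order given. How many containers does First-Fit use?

7

container 1: place 3 m³, 17 m³ left
container 1: place 11 m³, 6 m³ left
container 2: place 10 m³, 10 m³ left
container 2: place 9 m³, 1 m³ left
container 3: place 18 m³, 2 m³ left
container 4: place 8 m³, 12 m³ left
container 5: place 14 m³, 6 m³ left
container 6: place 18 m³, 2 m³ left
container 7: place 14 m³, 6 m³ left
container 1: place 3 m³, 3 m³ left
container 1: place 3 m³, 0 m³ left
Final containers: [3,11,3,3] [10,9] [18] [8] [14] [18] [14].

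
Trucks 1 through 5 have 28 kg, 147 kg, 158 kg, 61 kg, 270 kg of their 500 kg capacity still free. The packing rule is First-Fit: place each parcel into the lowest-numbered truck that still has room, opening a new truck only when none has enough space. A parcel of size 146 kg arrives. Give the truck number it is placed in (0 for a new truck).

2

Trucks with room: truck 2 (147 kg), truck 3 (158 kg), truck 5 (270 kg).
The first with room is truck 2.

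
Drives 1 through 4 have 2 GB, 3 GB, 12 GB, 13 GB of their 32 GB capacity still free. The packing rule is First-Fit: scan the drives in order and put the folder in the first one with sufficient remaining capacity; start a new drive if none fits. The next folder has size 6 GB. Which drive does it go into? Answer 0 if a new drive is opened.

3

Drives with room: drive 3 (12 GB), drive 4 (13 GB).
The first with room is drive 3.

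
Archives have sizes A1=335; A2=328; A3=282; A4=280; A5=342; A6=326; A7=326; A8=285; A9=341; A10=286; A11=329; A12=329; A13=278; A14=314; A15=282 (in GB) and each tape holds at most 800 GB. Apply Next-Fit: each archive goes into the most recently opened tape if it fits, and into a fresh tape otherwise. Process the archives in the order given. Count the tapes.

Put A1 (335 GB) in tape 1; 465 GB remain.
Put A2 (328 GB) in tape 1; 137 GB remain.
Put A3 (282 GB) in tape 2; 518 GB remain.
Put A4 (280 GB) in tape 2; 238 GB remain.
Put A5 (342 GB) in tape 3; 458 GB remain.
Put A6 (326 GB) in tape 3; 132 GB remain.
Put A7 (326 GB) in tape 4; 474 GB remain.
Put A8 (285 GB) in tape 4; 189 GB remain.
Put A9 (341 GB) in tape 5; 459 GB remain.
Put A10 (286 GB) in tape 5; 173 GB remain.
Put A11 (329 GB) in tape 6; 471 GB remain.
Put A12 (329 GB) in tape 6; 142 GB remain.
Put A13 (278 GB) in tape 7; 522 GB remain.
Put A14 (314 GB) in tape 7; 208 GB remain.
Put A15 (282 GB) in tape 8; 518 GB remain.
Final tapes: [335,328] [282,280] [342,326] [326,285] [341,286] [329,329] [278,314] [282].

8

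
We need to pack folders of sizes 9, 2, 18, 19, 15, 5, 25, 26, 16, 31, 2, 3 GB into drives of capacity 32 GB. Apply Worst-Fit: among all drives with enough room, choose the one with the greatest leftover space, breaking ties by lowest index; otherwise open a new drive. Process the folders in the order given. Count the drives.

7 drives

Put 9 GB in drive 1; 23 GB remain.
Put 2 GB in drive 1; 21 GB remain.
Put 18 GB in drive 1; 3 GB remain.
Put 19 GB in drive 2; 13 GB remain.
Put 15 GB in drive 3; 17 GB remain.
Put 5 GB in drive 3; 12 GB remain.
Put 25 GB in drive 4; 7 GB remain.
Put 26 GB in drive 5; 6 GB remain.
Put 16 GB in drive 6; 16 GB remain.
Put 31 GB in drive 7; 1 GB remain.
Put 2 GB in drive 6; 14 GB remain.
Put 3 GB in drive 6; 11 GB remain.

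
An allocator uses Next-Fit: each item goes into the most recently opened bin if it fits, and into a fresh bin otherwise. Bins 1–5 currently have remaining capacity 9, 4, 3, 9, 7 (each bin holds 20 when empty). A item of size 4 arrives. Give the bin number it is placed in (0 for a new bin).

Next-Fit only looks at bin 5, which has 7 free.
4 fits there.

5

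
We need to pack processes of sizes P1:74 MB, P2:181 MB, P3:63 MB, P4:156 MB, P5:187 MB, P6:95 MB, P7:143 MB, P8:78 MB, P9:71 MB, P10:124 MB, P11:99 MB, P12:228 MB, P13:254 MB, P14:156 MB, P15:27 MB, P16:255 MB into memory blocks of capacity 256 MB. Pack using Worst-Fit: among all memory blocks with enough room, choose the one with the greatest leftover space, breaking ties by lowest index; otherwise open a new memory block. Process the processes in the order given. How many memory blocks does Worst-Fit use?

memory block 1: place P1 (74 MB), 182 MB left
memory block 1: place P2 (181 MB), 1 MB left
memory block 2: place P3 (63 MB), 193 MB left
memory block 2: place P4 (156 MB), 37 MB left
memory block 3: place P5 (187 MB), 69 MB left
memory block 4: place P6 (95 MB), 161 MB left
memory block 4: place P7 (143 MB), 18 MB left
memory block 5: place P8 (78 MB), 178 MB left
memory block 5: place P9 (71 MB), 107 MB left
memory block 6: place P10 (124 MB), 132 MB left
memory block 6: place P11 (99 MB), 33 MB left
memory block 7: place P12 (228 MB), 28 MB left
memory block 8: place P13 (254 MB), 2 MB left
memory block 9: place P14 (156 MB), 100 MB left
memory block 5: place P15 (27 MB), 80 MB left
memory block 10: place P16 (255 MB), 1 MB left
Final memory blocks: [74,181] [63,156] [187] [95,143] [78,71,27] [124,99] [228] [254] [156] [255].

10 memory blocks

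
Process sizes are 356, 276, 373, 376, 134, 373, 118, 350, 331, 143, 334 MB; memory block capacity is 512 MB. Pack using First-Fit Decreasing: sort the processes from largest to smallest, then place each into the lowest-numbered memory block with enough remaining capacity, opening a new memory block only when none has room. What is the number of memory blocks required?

Sorted descending: 376, 373, 373, 356, 350, 334, 331, 276, 143, 134, 118.
memory block 1: place 376 MB, 136 MB left
memory block 2: place 373 MB, 139 MB left
memory block 3: place 373 MB, 139 MB left
memory block 4: place 356 MB, 156 MB left
memory block 5: place 350 MB, 162 MB left
memory block 6: place 334 MB, 178 MB left
memory block 7: place 331 MB, 181 MB left
memory block 8: place 276 MB, 236 MB left
memory block 4: place 143 MB, 13 MB left
memory block 1: place 134 MB, 2 MB left
memory block 2: place 118 MB, 21 MB left
Final memory blocks: [376,134] [373,118] [373] [356,143] [350] [334] [331] [276].

8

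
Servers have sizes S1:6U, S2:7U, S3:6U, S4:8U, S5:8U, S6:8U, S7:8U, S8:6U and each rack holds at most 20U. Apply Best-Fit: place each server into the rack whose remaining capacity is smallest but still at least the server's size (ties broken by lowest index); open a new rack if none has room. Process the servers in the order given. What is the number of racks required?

4

rack 1: place S1 (6U), 14U left
rack 1: place S2 (7U), 7U left
rack 1: place S3 (6U), 1U left
rack 2: place S4 (8U), 12U left
rack 2: place S5 (8U), 4U left
rack 3: place S6 (8U), 12U left
rack 3: place S7 (8U), 4U left
rack 4: place S8 (6U), 14U left
Final racks: [6,7,6] [8,8] [8,8] [6].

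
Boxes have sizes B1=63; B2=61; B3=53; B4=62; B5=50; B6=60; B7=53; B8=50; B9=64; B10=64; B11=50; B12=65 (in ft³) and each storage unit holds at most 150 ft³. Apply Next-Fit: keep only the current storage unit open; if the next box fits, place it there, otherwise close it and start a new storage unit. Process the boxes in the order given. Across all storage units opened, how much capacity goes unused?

storage unit 1: place B1 (63 ft³), 87 ft³ left
storage unit 1: place B2 (61 ft³), 26 ft³ left
storage unit 2: place B3 (53 ft³), 97 ft³ left
storage unit 2: place B4 (62 ft³), 35 ft³ left
storage unit 3: place B5 (50 ft³), 100 ft³ left
storage unit 3: place B6 (60 ft³), 40 ft³ left
storage unit 4: place B7 (53 ft³), 97 ft³ left
storage unit 4: place B8 (50 ft³), 47 ft³ left
storage unit 5: place B9 (64 ft³), 86 ft³ left
storage unit 5: place B10 (64 ft³), 22 ft³ left
storage unit 6: place B11 (50 ft³), 100 ft³ left
storage unit 6: place B12 (65 ft³), 35 ft³ left
6 storage units × 150 ft³ = 900 ft³; used 695 ft³; unused 205 ft³.

205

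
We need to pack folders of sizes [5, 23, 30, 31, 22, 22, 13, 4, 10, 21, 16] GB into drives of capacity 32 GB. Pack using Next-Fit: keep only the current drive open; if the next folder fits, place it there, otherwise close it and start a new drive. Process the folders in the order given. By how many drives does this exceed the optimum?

1

Next-Fit: [5,23] [30] [31] [22] [22] [13,4,10] [21] [16] → 8 drives.
Total size 197 GB; any packing needs at least ⌈197/32⌉ = 7 drives.
An optimal packing achieves that bound: [31] [30] [23,5,4] [22,10] [22] [21] [16,13] → 7 drives.
Excess: 8 − 7 = 1.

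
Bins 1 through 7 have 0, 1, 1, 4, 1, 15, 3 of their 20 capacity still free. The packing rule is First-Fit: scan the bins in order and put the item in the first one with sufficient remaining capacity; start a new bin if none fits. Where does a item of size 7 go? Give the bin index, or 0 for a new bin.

Bins with room: bin 6 (15).
The first with room is bin 6.

6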